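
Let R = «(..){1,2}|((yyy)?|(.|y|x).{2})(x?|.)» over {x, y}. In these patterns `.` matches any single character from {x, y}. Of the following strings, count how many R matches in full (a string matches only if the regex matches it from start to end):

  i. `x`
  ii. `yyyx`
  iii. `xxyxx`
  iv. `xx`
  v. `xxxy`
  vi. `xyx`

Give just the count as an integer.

5

i → match
ii → match
iii → no match
iv → match
v → match
vi → match
Total matched: 5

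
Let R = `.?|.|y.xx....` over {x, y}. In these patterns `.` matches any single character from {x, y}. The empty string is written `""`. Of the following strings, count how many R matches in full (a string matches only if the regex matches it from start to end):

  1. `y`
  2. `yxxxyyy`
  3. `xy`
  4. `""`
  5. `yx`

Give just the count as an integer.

1. `y` → match
2. `yxxxyyy` → no match
3. `xy` → no match
4. `""` → match
5. `yx` → no match
Total matched: 2

2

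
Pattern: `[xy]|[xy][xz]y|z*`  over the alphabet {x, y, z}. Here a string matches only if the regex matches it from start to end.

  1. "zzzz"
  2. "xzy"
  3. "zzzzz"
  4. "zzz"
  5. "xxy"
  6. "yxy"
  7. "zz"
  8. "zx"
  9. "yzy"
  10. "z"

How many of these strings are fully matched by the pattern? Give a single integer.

1 → match
2 → match
3 → match
4 → match
5 → match
6 → match
7 → match
8 → no match
9 → match
10 → match
Total matched: 9

9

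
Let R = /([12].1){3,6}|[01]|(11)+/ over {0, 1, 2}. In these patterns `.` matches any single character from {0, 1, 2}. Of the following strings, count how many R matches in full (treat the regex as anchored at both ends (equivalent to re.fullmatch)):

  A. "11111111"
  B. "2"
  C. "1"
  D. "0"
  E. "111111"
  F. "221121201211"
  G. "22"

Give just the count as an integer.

A → match
B → no match
C → match
D → match
E → match
F → match
G → no match
Total matched: 5

5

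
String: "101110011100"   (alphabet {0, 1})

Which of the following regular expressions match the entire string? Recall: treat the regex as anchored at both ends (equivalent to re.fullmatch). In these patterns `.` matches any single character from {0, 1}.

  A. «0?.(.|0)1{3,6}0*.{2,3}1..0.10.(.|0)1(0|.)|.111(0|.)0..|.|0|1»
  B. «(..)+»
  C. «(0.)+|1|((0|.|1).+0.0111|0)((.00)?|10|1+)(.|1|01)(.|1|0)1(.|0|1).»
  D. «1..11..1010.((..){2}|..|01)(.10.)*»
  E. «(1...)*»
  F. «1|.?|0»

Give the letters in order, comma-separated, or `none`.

B, E

A → no match
B → match
C → no match
D → no match
E → match
F → no match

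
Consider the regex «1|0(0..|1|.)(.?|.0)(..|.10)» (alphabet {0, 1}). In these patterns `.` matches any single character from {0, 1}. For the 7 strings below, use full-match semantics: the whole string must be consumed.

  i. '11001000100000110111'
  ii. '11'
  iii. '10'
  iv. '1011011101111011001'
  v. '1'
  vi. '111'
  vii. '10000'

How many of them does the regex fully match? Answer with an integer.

i → no match
ii. '11' → no match
iii. '10' → no match
iv → no match
v. '1' → match
vi. '111' → no match
vii. '10000' → no match
Total matched: 1

1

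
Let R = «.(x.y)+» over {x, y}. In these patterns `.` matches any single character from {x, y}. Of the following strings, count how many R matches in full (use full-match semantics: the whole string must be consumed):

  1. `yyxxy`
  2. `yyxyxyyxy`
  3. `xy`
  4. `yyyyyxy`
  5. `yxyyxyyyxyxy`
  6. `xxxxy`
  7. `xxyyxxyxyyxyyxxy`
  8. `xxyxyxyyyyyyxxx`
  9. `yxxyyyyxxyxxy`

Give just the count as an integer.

1 → no match
2 → no match
3 → no match
4 → no match
5 → no match
6 → no match
7 → match
8 → no match — must end with `y`
9 → no match
Total matched: 1

1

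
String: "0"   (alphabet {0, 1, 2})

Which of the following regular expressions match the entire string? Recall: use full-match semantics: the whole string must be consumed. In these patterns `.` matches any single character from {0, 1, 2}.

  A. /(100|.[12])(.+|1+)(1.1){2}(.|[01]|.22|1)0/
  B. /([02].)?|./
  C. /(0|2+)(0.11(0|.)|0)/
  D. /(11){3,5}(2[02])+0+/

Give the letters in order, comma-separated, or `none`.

B

A → no match
B → match
C → no match
D → no match — must start with "11"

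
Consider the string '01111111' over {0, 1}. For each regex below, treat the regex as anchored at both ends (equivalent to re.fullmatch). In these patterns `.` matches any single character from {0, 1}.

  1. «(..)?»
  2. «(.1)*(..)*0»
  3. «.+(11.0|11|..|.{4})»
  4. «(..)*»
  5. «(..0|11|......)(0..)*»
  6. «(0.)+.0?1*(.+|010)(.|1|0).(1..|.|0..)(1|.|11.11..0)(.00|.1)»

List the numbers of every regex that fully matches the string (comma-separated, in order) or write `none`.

1 → no match
2 → no match — must end with '0'
3 → match
4 → match
5 → no match
6 → no match

3, 4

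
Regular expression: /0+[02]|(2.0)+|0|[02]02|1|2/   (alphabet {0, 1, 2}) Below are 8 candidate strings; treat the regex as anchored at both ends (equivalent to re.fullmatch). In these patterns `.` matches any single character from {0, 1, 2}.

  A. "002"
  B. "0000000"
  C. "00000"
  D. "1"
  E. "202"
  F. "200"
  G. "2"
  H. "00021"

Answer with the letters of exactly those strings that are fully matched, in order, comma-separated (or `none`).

A, B, C, D, E, F, G

A. "002" → match
B. "0000000" → match
C. "00000" → match
D. "1" → match
E. "202" → match
F. "200" → match
G. "2" → match
H. "00021" → no match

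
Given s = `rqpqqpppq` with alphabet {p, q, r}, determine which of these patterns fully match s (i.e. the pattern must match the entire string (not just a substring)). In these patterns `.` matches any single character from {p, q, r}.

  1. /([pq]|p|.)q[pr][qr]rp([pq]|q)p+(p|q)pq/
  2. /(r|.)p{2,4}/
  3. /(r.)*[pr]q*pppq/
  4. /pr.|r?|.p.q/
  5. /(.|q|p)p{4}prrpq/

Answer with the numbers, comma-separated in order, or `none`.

3

1 → no match
2 → no match — must end with `p`
3 → match
4 → no match
5 → no match — must end with `pprrpq`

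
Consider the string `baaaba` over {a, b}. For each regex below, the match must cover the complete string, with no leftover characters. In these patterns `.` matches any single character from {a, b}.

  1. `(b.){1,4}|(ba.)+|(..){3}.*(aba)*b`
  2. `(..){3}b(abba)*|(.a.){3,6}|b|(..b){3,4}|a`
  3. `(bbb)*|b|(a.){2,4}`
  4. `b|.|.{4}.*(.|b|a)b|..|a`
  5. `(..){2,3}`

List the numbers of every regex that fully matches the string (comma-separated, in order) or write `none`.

1 → no match
2 → no match
3 → no match
4 → no match
5 → match

5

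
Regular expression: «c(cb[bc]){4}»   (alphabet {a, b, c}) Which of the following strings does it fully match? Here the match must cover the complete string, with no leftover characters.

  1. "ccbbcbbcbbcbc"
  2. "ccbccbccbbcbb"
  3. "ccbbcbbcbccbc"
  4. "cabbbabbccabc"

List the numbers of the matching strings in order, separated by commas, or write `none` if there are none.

1 → match
2 → match
3 → match
4 → no match — must start with "ccb"

1, 2, 3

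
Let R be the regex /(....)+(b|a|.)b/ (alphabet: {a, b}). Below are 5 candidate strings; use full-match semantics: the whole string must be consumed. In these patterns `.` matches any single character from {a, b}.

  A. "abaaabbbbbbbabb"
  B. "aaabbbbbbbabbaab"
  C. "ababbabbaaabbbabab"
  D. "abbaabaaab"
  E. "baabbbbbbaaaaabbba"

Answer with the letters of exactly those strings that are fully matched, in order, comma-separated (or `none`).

A → no match
B → no match
C → match
D → match
E → no match — must end with "b"

C, D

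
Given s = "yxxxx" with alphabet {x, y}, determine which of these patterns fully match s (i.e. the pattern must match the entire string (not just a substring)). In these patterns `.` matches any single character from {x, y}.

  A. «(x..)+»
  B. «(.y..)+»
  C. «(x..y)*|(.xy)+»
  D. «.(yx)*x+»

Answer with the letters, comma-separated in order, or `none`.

A → no match — must start with "x"
B → no match
C → no match
D → match

D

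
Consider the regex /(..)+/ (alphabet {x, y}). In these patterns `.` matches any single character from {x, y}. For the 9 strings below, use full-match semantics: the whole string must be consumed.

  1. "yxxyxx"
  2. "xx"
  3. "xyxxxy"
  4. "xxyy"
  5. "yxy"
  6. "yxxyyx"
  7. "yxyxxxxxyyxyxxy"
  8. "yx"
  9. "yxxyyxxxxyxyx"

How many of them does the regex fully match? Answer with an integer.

1 → match
2 → match
3 → match
4 → match
5 → no match
6 → match
7 → no match
8 → match
9 → no match
Total matched: 6

6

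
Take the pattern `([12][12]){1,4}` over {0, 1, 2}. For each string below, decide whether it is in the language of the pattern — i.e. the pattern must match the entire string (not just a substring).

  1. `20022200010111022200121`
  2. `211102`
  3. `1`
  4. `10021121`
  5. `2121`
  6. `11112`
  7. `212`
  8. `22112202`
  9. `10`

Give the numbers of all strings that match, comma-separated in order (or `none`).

5

1 → no match
2 → no match
3 → no match
4 → no match
5 → match
6 → no match
7 → no match
8 → no match
9 → no match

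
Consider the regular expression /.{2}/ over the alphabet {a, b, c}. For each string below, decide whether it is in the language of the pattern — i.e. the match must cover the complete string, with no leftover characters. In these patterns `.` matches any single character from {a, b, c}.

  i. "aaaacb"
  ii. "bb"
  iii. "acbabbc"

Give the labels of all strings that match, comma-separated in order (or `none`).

ii

i. "aaaacb" → no match
ii. "bb" → match
iii. "acbabbc" → no match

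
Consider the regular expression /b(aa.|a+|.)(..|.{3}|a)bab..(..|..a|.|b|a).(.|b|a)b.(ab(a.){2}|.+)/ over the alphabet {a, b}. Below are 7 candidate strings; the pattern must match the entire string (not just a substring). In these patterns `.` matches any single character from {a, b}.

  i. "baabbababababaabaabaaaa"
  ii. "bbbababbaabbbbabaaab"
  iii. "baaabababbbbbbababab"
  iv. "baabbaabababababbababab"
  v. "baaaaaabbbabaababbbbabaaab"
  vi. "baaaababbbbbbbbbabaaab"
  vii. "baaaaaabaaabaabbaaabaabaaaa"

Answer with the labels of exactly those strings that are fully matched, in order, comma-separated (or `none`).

i, ii, iii, iv, v, vi

i → match
ii → match
iii → match
iv → match
v → match
vi → match
vii → no match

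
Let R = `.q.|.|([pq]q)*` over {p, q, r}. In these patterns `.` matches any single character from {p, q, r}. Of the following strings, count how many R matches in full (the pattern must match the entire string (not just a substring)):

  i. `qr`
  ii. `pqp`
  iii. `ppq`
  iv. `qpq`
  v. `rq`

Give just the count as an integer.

1

i. `qr` → no match
ii. `pqp` → match
iii. `ppq` → no match
iv. `qpq` → no match
v. `rq` → no match
Total matched: 1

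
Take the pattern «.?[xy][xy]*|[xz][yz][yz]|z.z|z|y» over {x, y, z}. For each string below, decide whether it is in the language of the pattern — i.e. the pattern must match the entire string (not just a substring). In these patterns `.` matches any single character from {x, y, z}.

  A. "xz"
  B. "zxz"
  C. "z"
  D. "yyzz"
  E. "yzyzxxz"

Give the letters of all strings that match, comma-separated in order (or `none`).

A → no match
B → match
C → match
D → no match
E → no match

B, C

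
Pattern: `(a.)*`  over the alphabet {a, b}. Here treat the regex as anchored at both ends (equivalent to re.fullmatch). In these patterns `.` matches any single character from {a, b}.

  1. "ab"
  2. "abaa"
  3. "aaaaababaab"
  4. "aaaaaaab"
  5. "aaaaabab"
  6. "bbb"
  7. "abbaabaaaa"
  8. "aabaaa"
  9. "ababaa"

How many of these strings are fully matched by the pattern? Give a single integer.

5

1. "ab" → match
2. "abaa" → match
3. "aaaaababaab" → no match
4. "aaaaaaab" → match
5. "aaaaabab" → match
6. "bbb" → no match
7. "abbaabaaaa" → no match
8. "aabaaa" → no match
9. "ababaa" → match
Total matched: 5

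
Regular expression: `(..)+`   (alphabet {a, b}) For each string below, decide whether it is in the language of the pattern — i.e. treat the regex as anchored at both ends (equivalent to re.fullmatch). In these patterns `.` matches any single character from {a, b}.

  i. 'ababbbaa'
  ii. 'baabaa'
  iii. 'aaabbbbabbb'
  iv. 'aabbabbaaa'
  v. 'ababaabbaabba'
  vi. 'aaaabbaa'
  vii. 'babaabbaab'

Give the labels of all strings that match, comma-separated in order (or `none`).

i, ii, iv, vi, vii

i. 'ababbbaa' → match
ii. 'baabaa' → match
iii. 'aaabbbbabbb' → no match
iv. 'aabbabbaaa' → match
v → no match
vi. 'aaaabbaa' → match
vii. 'babaabbaab' → match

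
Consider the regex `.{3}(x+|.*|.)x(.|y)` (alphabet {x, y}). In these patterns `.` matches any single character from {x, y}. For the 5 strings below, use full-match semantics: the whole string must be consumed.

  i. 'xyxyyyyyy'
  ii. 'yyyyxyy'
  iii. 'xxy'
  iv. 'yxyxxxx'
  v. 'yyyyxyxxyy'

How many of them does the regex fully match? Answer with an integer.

i → no match
ii → no match
iii → no match
iv → match
v → no match
Total matched: 1

1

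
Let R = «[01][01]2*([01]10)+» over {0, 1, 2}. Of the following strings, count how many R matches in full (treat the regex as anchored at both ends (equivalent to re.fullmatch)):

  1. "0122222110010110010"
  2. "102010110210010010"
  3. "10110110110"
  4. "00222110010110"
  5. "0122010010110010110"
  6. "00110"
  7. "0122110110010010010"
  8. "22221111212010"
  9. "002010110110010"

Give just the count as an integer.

7

1 → match
2 → no match
3 → match
4 → match
5 → match
6 → match
7 → match
8 → no match
9 → match
Total matched: 7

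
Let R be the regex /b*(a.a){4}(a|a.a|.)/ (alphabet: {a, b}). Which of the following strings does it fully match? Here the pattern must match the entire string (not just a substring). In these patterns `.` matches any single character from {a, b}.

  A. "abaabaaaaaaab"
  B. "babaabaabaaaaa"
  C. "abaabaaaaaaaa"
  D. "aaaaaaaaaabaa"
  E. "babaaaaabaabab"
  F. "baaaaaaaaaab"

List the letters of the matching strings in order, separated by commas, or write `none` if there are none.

A → match
B → match
C → match
D → match
E → match
F → no match

A, B, C, D, E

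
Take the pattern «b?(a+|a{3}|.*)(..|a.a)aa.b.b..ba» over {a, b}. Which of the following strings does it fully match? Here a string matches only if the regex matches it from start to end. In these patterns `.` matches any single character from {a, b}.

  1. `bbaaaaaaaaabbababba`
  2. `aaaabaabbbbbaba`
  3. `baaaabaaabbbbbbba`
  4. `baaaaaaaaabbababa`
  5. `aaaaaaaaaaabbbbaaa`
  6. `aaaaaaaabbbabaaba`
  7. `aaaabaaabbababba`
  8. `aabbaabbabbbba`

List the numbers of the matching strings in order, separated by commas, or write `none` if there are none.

1, 2, 3, 7, 8

1 → match
2 → match
3 → match
4 → no match
5 → no match — must end with `ba`
6 → no match
7 → match
8 → match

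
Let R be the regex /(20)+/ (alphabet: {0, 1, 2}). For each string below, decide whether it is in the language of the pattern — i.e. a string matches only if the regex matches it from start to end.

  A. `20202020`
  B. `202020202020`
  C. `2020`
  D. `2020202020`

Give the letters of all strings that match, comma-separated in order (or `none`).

A → match
B → match
C → match
D → match

A, B, C, D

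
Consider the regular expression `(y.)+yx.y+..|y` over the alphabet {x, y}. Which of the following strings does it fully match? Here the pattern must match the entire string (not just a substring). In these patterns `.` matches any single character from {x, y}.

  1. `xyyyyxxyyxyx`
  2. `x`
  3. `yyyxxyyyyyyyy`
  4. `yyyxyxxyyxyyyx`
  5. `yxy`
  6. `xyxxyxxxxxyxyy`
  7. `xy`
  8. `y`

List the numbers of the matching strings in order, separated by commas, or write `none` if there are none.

3, 8

1 → no match — must start with `y`
2 → no match — must start with `y`
3 → match
4 → no match
5 → no match
6 → no match — must start with `y`
7 → no match — must start with `y`
8 → match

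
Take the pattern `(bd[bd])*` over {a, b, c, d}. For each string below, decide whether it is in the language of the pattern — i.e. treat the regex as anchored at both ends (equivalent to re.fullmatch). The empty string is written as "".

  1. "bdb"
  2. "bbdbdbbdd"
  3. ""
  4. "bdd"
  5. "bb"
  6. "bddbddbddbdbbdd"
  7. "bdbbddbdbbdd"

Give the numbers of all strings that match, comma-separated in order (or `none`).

1, 3, 4, 6, 7

1. "bdb" → match
2. "bbdbdbbdd" → no match
3. "" → match
4. "bdd" → match
5. "bb" → no match
6 → match
7. "bdbbddbdbbdd" → match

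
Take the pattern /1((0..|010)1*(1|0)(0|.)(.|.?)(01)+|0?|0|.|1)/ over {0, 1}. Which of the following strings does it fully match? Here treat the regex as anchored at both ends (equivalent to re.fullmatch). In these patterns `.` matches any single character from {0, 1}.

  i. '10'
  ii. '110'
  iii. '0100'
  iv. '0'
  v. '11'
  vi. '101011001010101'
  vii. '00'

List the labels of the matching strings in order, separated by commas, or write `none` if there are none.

i, v, vi

i → match
ii → no match
iii → no match — must start with '1'
iv → no match — must start with '1'
v → match
vi → match
vii → no match — must start with '1'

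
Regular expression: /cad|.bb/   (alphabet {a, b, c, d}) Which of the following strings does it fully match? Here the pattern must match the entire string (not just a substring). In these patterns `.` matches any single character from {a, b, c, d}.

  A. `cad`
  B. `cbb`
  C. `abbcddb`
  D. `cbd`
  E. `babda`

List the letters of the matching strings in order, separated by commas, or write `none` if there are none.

A, B

A → match
B → match
C → no match
D → no match
E → no match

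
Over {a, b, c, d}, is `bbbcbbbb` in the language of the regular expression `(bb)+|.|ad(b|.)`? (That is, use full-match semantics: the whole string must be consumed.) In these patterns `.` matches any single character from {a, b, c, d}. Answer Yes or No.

No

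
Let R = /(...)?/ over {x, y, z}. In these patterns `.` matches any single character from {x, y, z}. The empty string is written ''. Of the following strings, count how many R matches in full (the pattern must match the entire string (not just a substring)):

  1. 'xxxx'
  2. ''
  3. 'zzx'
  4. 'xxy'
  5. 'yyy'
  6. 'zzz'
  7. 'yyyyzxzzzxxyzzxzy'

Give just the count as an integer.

1 → no match
2 → match
3 → match
4 → match
5 → match
6 → match
7 → no match
Total matched: 5

5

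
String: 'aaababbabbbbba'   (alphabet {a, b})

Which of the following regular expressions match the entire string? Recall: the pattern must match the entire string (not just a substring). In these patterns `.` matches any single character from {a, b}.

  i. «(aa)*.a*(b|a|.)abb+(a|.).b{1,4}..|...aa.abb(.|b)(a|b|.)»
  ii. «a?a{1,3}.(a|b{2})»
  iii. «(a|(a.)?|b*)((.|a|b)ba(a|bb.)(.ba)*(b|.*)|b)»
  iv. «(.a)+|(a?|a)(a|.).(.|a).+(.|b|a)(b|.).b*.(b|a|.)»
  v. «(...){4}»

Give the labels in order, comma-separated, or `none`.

i → match
ii → no match
iii → match
iv → match
v → no match

i, iii, iv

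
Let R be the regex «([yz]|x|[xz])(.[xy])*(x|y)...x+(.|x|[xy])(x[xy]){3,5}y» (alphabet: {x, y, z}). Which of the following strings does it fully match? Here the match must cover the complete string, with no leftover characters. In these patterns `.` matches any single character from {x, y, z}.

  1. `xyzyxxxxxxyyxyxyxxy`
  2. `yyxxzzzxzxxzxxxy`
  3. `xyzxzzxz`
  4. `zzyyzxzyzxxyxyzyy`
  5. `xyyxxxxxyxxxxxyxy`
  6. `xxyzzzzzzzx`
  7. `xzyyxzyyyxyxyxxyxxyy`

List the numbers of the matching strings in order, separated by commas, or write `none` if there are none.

1 → no match
2 → no match
3 → no match — must end with `y`
4 → no match
5 → no match
6 → no match — must end with `y`
7 → no match

none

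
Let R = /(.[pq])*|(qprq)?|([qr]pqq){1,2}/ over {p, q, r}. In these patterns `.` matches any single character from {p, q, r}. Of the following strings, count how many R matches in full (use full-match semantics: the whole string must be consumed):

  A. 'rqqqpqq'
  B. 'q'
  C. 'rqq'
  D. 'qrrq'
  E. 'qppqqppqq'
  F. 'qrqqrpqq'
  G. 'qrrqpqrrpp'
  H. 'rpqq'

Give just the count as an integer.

1

A → no match
B → no match
C → no match
D → no match
E → no match
F → no match
G → no match
H → match
Total matched: 1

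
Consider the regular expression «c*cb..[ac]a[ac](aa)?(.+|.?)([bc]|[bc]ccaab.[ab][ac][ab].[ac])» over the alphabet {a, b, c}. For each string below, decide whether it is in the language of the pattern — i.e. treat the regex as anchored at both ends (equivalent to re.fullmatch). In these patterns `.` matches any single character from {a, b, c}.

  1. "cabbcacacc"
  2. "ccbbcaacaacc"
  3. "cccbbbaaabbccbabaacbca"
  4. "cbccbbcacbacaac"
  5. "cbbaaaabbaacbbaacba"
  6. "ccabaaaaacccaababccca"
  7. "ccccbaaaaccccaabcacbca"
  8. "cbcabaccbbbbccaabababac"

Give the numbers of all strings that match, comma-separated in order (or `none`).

2, 7

1. "cabbcacacc" → no match
2. "ccbbcaacaacc" → match
3 → no match
4 → no match
5 → no match
6 → no match
7 → match
8 → no match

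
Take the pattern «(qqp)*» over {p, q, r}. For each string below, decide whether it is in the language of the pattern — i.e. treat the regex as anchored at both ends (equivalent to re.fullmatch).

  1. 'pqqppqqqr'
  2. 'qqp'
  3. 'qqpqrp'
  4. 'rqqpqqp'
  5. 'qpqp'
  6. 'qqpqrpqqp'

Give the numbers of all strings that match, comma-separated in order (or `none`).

2

1. 'pqqppqqqr' → no match
2. 'qqp' → match
3. 'qqpqrp' → no match
4. 'rqqpqqp' → no match
5. 'qpqp' → no match
6. 'qqpqrpqqp' → no match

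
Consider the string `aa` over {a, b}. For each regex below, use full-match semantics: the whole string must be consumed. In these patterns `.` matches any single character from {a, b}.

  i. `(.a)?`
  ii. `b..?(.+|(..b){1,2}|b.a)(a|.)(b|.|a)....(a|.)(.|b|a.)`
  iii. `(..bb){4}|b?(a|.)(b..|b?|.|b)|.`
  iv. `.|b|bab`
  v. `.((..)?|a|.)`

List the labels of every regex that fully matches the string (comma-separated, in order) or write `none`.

i → match
ii → no match — must start with `b`
iii → match
iv → no match
v → match

i, iii, v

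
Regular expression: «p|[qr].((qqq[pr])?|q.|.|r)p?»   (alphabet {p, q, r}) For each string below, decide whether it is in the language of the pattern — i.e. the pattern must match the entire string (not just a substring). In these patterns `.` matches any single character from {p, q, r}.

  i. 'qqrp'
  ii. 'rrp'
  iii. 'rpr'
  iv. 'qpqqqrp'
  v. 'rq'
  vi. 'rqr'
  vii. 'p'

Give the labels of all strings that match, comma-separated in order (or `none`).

i, ii, iii, iv, v, vi, vii

i. 'qqrp' → match
ii. 'rrp' → match
iii. 'rpr' → match
iv. 'qpqqqrp' → match
v. 'rq' → match
vi. 'rqr' → match
vii. 'p' → match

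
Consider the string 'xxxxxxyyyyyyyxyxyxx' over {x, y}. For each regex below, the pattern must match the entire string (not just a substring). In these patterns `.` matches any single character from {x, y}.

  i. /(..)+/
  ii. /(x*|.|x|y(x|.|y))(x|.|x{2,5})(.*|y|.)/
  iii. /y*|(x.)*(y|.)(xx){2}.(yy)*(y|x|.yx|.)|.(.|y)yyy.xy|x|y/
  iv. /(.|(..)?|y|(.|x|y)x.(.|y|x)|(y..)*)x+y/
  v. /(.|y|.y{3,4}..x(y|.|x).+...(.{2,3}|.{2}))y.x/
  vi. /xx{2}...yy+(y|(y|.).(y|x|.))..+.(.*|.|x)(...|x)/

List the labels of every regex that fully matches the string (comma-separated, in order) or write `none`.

i → no match
ii → match
iii → no match
iv → no match — must end with 'xy'
v → no match
vi → match

ii, vi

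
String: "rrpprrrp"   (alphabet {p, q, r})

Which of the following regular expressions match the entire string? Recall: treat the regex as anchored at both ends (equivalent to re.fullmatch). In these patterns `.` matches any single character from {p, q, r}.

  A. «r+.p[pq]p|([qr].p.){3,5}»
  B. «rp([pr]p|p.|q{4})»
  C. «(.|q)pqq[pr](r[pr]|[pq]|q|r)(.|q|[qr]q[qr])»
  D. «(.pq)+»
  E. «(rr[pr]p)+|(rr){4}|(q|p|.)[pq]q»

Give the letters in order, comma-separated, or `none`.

A → no match
B → no match — must start with "rp"
C → no match
D → no match — must end with "pq"
E → match

E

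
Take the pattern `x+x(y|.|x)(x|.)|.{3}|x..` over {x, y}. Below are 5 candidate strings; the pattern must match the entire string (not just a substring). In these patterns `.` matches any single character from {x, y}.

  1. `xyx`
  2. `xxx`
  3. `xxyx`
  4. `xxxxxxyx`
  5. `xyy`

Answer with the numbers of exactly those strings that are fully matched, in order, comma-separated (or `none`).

1. `xyx` → match
2. `xxx` → match
3. `xxyx` → match
4. `xxxxxxyx` → match
5. `xyy` → match

1, 2, 3, 4, 5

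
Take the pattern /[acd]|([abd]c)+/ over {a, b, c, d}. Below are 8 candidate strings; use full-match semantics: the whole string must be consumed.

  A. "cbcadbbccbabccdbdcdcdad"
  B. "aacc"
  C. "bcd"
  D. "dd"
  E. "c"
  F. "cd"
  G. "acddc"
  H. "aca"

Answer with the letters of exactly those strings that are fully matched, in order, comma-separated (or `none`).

A → no match
B. "aacc" → no match
C. "bcd" → no match
D. "dd" → no match
E. "c" → match
F. "cd" → no match
G. "acddc" → no match
H. "aca" → no match

E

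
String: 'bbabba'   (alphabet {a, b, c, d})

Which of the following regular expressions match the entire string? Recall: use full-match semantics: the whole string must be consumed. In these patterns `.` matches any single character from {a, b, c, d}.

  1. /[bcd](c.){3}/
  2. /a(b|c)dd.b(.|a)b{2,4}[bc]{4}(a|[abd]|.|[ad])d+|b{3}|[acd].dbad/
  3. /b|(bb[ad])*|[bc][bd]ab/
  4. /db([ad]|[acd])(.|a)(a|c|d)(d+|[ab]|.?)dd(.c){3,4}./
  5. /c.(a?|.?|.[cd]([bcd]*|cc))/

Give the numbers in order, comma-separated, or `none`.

1 → no match
2 → no match
3 → match
4 → no match — must start with 'db'
5 → no match — must start with 'c'

3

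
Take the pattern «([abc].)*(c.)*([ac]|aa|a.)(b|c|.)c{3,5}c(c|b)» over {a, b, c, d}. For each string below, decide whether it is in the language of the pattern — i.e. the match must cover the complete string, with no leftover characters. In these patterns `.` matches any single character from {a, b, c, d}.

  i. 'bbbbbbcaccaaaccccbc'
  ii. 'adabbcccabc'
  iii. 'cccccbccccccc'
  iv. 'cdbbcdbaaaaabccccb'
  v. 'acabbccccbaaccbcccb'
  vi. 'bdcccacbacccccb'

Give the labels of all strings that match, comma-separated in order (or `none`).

iii, iv, vi

i → no match
ii → no match
iii → match
iv → match
v → no match
vi → match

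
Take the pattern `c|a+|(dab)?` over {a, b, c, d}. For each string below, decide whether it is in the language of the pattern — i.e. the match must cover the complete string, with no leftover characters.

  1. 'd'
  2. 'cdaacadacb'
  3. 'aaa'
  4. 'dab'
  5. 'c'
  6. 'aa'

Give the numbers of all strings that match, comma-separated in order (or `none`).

3, 4, 5, 6

1 → no match
2 → no match
3 → match
4 → match
5 → match
6 → match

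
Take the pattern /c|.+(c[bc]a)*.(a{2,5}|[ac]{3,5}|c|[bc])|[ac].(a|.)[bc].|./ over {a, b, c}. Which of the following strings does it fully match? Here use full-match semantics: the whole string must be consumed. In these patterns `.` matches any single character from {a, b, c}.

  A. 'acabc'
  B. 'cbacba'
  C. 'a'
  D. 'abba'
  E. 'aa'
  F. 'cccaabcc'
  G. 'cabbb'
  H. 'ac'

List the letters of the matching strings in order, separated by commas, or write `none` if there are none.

A, C, F, G

A → match
B → no match
C → match
D → no match
E → no match
F → match
G → match
H → no match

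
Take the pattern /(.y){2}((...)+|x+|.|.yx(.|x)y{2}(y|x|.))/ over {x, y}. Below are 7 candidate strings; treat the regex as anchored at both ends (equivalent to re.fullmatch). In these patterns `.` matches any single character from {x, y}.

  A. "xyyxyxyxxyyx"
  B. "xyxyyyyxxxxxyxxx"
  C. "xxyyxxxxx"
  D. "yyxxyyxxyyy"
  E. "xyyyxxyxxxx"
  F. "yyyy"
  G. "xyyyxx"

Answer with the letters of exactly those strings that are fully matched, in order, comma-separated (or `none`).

B, G

A → no match
B → match
C → no match
D → no match
E → no match
F → no match
G → match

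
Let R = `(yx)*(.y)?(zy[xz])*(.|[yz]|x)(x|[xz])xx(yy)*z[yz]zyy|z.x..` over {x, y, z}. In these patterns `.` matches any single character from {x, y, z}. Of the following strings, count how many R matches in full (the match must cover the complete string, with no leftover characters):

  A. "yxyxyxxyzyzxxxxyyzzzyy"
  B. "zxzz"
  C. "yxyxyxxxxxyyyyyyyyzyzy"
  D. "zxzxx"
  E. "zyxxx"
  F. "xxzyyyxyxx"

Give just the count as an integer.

A → match
B → no match
C → no match
D → no match
E → match
F → no match
Total matched: 2

2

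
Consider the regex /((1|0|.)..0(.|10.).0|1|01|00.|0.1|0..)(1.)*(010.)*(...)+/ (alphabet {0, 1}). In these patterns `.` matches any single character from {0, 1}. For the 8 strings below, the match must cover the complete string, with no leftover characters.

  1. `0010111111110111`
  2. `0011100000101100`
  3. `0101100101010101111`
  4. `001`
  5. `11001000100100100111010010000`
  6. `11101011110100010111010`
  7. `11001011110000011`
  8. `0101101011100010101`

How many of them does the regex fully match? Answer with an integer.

1 → no match
2 → no match
3 → no match
4 → no match
5 → match
6 → no match
7 → no match
8 → no match
Total matched: 1

1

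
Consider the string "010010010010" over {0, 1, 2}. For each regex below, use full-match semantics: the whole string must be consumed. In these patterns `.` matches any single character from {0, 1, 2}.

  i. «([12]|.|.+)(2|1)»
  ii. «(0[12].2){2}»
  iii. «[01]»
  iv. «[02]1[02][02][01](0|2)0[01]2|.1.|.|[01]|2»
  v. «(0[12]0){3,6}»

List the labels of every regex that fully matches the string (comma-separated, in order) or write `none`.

i → no match
ii → no match — must end with "2"
iii → no match
iv → no match
v → match

v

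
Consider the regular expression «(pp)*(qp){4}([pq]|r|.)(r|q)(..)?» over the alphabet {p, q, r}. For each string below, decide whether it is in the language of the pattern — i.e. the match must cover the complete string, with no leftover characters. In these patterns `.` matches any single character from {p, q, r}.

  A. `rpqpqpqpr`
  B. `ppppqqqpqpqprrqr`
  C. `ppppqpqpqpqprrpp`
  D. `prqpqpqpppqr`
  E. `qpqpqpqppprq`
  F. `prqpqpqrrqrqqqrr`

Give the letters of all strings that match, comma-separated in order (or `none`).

A → no match
B → no match
C → match
D → no match
E → no match
F → no match

C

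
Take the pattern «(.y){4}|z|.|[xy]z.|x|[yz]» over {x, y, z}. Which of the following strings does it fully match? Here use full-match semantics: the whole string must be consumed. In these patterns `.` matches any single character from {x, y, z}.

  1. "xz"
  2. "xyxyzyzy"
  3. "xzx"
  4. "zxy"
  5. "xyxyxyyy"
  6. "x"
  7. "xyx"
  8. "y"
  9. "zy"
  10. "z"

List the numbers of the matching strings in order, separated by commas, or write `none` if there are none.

1 → no match
2 → match
3 → match
4 → no match
5 → match
6 → match
7 → no match
8 → match
9 → no match
10 → match

2, 3, 5, 6, 8, 10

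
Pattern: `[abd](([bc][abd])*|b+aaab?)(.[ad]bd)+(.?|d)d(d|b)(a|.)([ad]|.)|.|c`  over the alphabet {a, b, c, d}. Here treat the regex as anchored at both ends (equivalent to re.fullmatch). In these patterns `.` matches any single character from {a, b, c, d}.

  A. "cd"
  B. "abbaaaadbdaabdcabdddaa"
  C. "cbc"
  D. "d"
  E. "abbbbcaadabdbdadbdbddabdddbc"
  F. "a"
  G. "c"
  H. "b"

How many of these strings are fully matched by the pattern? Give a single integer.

5

A → no match
B → match
C → no match
D → match
E → no match
F → match
G → match
H → match
Total matched: 5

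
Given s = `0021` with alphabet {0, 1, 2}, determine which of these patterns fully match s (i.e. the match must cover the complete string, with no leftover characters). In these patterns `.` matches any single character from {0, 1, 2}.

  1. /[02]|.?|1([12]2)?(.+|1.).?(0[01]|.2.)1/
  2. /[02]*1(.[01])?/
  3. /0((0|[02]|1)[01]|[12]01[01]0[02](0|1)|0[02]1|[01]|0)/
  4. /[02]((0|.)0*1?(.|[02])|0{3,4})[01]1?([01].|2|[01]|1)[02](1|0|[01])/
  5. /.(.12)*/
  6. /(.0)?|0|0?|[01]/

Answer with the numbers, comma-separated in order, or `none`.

2, 3

1 → no match
2 → match
3 → match
4 → no match
5 → no match
6 → no match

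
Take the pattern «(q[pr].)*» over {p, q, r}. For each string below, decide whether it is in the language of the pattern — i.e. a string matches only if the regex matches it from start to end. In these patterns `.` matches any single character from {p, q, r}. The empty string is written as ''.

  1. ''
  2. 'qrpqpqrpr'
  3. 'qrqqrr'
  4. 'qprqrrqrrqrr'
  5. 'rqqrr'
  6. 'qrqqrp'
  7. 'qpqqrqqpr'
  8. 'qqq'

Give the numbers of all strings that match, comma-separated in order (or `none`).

1, 3, 4, 6, 7

1 → match
2 → no match
3 → match
4 → match
5 → no match
6 → match
7 → match
8 → no match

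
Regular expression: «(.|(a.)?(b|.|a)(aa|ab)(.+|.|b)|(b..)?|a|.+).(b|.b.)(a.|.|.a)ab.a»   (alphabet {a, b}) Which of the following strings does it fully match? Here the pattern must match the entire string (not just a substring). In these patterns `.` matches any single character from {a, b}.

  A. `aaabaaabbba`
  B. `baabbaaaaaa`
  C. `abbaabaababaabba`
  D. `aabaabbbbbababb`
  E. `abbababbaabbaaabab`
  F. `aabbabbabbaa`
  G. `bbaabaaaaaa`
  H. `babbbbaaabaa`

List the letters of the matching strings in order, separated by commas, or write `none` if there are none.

A → no match
B → no match
C → match
D → no match — must end with `a`
E → no match — must end with `a`
F → no match
G → no match
H → match

C, H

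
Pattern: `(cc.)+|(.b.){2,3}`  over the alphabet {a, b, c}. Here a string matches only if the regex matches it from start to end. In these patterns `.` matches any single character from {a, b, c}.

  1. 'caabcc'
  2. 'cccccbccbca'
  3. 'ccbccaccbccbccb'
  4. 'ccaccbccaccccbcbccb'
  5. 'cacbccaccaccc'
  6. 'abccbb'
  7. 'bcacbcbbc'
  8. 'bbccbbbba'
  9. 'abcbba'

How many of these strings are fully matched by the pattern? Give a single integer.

1. 'caabcc' → no match
2. 'cccccbccbca' → no match
3 → match
4 → no match
5 → no match
6. 'abccbb' → match
7. 'bcacbcbbc' → no match
8. 'bbccbbbba' → match
9. 'abcbba' → match
Total matched: 4

4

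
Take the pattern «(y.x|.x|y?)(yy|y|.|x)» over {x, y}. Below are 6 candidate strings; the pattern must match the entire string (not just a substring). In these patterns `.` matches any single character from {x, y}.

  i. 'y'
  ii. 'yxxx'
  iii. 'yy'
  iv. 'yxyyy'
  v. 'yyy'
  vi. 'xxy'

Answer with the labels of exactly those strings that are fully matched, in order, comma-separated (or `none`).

i, ii, iii, v, vi

i → match
ii → match
iii → match
iv → no match
v → match
vi → match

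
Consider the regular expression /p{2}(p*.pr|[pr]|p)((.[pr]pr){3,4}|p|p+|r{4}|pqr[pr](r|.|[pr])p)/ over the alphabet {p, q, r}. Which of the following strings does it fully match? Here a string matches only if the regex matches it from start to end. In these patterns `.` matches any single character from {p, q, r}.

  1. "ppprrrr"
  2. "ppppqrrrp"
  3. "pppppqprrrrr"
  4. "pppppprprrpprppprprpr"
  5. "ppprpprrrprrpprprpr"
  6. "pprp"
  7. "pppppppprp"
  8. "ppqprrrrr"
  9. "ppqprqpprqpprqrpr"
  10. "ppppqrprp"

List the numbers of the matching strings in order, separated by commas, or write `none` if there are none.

1. "ppprrrr" → match
2. "ppppqrrrp" → match
3. "pppppqprrrrr" → match
4 → match
5 → match
6. "pprp" → match
7. "pppppppprp" → match
8. "ppqprrrrr" → match
9 → match
10. "ppppqrprp" → match

1, 2, 3, 4, 5, 6, 7, 8, 9, 10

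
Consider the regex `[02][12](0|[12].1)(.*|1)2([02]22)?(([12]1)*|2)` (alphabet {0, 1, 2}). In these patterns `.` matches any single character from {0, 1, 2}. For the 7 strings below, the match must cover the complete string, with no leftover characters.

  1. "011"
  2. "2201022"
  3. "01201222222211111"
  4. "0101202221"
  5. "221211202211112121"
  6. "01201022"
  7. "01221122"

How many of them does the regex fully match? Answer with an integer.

6

1 → no match
2 → match
3 → match
4 → match
5 → match
6 → match
7 → match
Total matched: 6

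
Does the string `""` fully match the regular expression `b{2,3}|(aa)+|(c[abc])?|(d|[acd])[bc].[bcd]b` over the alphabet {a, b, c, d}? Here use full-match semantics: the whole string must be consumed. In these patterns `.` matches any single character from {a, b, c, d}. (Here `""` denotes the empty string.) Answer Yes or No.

Yes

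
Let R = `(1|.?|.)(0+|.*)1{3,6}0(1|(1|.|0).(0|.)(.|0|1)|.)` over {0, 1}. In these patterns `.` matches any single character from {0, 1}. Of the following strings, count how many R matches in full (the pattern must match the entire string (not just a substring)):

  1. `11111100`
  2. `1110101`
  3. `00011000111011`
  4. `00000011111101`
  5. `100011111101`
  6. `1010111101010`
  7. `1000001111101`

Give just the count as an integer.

5

1 → match
2 → no match
3 → no match
4 → match
5 → match
6 → match
7 → match
Total matched: 5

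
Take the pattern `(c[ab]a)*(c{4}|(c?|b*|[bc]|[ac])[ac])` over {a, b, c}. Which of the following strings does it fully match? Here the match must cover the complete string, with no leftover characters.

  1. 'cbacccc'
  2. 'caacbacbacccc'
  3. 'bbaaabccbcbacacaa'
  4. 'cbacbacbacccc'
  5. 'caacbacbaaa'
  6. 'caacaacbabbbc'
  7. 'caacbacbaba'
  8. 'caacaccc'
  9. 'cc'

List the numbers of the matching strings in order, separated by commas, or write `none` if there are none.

1, 2, 4, 5, 6, 7, 9

1 → match
2 → match
3 → no match
4 → match
5 → match
6 → match
7 → match
8 → no match
9 → match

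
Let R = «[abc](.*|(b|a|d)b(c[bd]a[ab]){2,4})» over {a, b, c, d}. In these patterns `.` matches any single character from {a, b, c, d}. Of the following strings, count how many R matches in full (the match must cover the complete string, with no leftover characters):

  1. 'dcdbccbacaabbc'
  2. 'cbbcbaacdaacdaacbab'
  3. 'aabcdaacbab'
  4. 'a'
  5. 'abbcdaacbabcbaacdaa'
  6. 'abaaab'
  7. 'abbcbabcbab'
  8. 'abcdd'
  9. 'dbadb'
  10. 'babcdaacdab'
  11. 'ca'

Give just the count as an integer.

1 → no match
2 → match
3. 'aabcdaacbab' → match
4. 'a' → match
5 → match
6. 'abaaab' → match
7. 'abbcbabcbab' → match
8. 'abcdd' → match
9. 'dbadb' → no match
10. 'babcdaacdab' → match
11. 'ca' → match
Total matched: 9

9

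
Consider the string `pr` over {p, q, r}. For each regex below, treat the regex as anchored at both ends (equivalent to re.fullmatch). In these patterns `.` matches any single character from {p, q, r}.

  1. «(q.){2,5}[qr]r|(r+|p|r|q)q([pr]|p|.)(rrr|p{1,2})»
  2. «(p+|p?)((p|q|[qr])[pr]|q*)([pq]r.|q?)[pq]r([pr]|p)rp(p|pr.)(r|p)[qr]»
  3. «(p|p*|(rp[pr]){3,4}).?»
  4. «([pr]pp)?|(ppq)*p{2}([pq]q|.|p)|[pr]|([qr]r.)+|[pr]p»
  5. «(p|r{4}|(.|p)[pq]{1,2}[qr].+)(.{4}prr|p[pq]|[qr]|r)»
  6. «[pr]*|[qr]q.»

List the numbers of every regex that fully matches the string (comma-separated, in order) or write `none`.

3, 5, 6

1 → no match
2 → no match
3 → match
4 → no match
5 → match
6 → match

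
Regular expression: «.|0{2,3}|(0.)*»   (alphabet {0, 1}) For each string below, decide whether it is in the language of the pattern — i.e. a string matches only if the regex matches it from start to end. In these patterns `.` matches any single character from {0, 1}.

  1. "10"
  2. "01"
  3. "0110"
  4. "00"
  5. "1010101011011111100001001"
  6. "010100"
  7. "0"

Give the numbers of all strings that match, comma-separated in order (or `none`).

1 → no match
2 → match
3 → no match
4 → match
5 → no match
6 → match
7 → match

2, 4, 6, 7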